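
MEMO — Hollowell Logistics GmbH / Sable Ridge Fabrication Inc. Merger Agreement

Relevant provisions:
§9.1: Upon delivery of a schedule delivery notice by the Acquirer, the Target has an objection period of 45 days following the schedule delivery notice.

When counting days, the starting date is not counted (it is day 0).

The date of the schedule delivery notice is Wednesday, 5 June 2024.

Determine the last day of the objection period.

The last day of the objection period: 45 calendar days after 5 June 2024 is 20 July 2024.

20 July 2024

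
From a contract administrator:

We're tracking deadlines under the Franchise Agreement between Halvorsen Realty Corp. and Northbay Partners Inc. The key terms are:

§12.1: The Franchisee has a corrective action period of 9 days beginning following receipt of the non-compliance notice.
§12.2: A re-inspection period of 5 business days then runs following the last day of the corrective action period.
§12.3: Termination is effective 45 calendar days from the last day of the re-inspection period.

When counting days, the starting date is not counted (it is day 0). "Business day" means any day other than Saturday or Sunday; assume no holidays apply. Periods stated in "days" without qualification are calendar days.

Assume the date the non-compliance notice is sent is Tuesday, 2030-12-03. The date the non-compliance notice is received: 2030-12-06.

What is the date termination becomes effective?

The last day of the corrective action period: 2030-12-06 + 9 days = 2030-12-15.
The last day of the re-inspection period: 5 business days after Sunday, 2030-12-15, skipping weekends — Dec 16, Dec 17, Dec 18, Dec 19, Dec 20 — lands on Friday, 2030-12-20.
The date termination becomes effective: 45 calendar days after 2030-12-20 is 2031-02-03.

2031-02-03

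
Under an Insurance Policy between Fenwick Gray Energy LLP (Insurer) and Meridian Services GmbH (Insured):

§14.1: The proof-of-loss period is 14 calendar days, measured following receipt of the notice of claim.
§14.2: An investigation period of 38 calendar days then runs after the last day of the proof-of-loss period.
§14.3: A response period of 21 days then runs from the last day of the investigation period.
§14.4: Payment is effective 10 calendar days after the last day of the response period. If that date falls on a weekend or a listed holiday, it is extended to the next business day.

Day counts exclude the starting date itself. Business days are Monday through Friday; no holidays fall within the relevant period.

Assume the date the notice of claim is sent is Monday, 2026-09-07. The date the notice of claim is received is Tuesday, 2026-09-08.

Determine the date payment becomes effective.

2026-11-30

The last day of the proof-of-loss period: 14 calendar days after 2026-09-08 is 2026-09-22.
Adding 38 calendar days to 2026-09-22 gives 2026-10-30, which is the last day of the investigation period.
The last day of the response period: 21 calendar days after 2026-10-30 is 2026-11-20.
The date payment becomes effective: 10 calendar days after 2026-11-20 is 2026-11-30. 2026-11-30 is a Monday, so no roll-forward applies.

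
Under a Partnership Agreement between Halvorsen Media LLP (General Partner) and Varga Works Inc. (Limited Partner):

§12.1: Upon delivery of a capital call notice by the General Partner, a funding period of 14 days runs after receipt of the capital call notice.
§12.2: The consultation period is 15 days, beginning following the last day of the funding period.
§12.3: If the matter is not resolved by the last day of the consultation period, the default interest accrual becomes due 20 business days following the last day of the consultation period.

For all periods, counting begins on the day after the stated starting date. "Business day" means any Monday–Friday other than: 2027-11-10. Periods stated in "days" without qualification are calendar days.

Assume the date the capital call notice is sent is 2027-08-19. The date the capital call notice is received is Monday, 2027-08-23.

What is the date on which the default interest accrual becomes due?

Adding 14 calendar days to 2027-08-23 gives 2027-09-06, which is the last day of the funding period.
The last day of the consultation period: 2027-09-06 + 15 days = 2027-09-21.
The date on which the default interest accrual becomes due: counting 20 business days from Tuesday, 2027-09-21 (Sep 22, Sep 23, Sep 24, Sep 27, …, Oct 15, Oct 18, Oct 19, skipping weekends) reaches Tuesday, 2027-10-19.

2027-10-19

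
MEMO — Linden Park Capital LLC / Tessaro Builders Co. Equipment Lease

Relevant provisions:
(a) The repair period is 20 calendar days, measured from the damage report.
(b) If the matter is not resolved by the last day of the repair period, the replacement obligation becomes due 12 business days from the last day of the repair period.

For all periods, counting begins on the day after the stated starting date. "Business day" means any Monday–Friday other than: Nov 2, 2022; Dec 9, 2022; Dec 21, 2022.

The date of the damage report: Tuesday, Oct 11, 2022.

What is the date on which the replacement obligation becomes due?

The last day of the repair period: 20 calendar days after Oct 11, 2022 is Oct 31, 2022.
From Monday, Oct 31, 2022, 12 business days (Nov 1, Nov 3, Nov 4, Nov 7, …, Nov 15, Nov 16, Nov 17, skipping weekends and the listed holiday on Nov 2) brings us to Thursday, Nov 17, 2022, which is the date on which the replacement obligation becomes due.

Nov 17, 2022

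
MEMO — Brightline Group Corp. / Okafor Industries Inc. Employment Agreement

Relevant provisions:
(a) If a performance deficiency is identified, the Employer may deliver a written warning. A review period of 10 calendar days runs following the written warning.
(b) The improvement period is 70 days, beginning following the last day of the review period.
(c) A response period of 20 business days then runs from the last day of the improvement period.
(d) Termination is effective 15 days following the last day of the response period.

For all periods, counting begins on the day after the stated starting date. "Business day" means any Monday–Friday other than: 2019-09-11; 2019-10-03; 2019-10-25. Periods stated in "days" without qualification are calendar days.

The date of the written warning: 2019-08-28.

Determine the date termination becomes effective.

2019-12-28

Adding 10 calendar days to 2019-08-28 gives 2019-09-07, which is the last day of the review period.
The last day of the improvement period: 2019-09-07 + 70 days = 2019-11-16.
The last day of the response period: counting 20 business days from Saturday, 2019-11-16 (Nov 18, Nov 19, Nov 20, Nov 21, …, Dec 11, Dec 12, Dec 13, skipping weekends) reaches Friday, 2019-12-13.
The date termination becomes effective: 15 calendar days after 2019-12-13 is 2019-12-28.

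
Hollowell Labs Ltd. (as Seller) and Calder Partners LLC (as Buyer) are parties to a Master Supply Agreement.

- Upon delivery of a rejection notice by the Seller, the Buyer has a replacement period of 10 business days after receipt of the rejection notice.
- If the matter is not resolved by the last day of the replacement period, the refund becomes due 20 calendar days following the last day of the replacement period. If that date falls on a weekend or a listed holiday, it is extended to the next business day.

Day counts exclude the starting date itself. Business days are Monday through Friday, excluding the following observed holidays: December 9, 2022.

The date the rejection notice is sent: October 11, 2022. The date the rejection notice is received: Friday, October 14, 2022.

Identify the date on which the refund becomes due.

November 17, 2022

The last day of the replacement period: counting 10 business days from Friday, October 14, 2022 (Oct 17, Oct 18, Oct 19, Oct 20, Oct 21, Oct 24, Oct 25, Oct 26, Oct 27, Oct 28, skipping weekends) reaches Friday, October 28, 2022.
The date on which the refund becomes due: 20 calendar days after October 28, 2022 is November 17, 2022. November 17, 2022 is a Thursday and is not a listed holiday, so no roll-forward applies.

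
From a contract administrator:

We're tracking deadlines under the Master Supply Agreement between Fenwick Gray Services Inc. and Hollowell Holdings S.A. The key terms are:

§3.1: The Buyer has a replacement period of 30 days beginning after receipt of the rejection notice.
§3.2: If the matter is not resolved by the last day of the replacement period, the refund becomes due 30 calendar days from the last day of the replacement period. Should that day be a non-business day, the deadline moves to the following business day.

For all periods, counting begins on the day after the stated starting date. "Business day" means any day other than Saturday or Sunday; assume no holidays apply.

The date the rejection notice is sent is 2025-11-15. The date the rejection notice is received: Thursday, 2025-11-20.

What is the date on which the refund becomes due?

The last day of the replacement period: 30 calendar days after 2025-11-20 is 2025-12-20.
The date on which the refund becomes due: 2025-12-20 + 30 days = 2026-01-19. 2026-01-19 is a Monday, so no roll-forward applies.

2026-01-19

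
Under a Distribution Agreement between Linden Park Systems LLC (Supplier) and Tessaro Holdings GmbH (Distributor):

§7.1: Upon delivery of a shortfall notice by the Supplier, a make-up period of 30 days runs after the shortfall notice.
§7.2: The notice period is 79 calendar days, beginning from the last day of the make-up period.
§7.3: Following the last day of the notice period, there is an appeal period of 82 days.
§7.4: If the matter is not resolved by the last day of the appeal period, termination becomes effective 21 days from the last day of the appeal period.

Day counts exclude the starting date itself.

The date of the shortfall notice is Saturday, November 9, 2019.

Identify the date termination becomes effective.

June 8, 2020

The last day of the make-up period: November 9, 2019 + 30 days = December 9, 2019.
Adding 79 calendar days to December 9, 2019 gives February 26, 2020, which is the last day of the notice period.
The last day of the appeal period: 82 calendar days after February 26, 2020 is May 18, 2020.
The date termination becomes effective: May 18, 2020 + 21 days = June 8, 2020.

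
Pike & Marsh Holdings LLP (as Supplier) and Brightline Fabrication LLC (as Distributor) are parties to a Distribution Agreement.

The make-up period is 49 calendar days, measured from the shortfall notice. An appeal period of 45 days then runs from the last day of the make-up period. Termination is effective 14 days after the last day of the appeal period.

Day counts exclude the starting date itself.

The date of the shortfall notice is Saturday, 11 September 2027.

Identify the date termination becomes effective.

28 December 2027

The last day of the make-up period: 49 calendar days after 11 September 2027 is 30 October 2027.
The last day of the appeal period: 30 October 2027 + 45 days = 14 December 2027.
The date termination becomes effective: 14 December 2027 + 14 days = 28 December 2027.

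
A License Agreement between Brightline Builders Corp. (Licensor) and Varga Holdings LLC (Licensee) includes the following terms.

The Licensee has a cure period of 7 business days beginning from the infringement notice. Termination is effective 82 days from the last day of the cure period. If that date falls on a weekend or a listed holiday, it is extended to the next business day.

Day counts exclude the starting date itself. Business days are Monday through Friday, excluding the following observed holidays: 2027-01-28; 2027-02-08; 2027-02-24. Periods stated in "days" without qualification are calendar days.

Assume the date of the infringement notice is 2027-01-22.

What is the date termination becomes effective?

The last day of the cure period: 7 business days after Friday, 2027-01-22, skipping weekends and the listed holiday on Jan 28 — Jan 25, Jan 26, Jan 27, Jan 29, Feb 1, Feb 2, Feb 3 — lands on Wednesday, 2027-02-03.
Adding 82 calendar days to 2027-02-03 gives 2027-04-26, which is the date termination becomes effective. 2027-04-26 is a Monday and is not a listed holiday, so no roll-forward applies.

2027-04-26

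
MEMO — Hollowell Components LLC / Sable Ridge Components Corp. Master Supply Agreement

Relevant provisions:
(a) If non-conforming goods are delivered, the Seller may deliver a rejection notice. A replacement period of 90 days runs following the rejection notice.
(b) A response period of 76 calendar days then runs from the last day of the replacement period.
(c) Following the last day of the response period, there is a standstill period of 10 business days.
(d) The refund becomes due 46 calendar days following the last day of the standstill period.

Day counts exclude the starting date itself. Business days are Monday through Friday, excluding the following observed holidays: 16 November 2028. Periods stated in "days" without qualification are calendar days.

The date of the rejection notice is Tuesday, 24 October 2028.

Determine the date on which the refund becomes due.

5 June 2029

Adding 90 calendar days to 24 October 2028 gives 22 January 2029, which is the last day of the replacement period.
The last day of the response period: 22 January 2029 + 76 days = 8 April 2029.
The last day of the standstill period: 10 business days after Sunday, 8 April 2029, skipping weekends — Apr 9, Apr 10, Apr 11, Apr 12, Apr 13, Apr 16, Apr 17, Apr 18, Apr 19, Apr 20 — lands on Friday, 20 April 2029.
Adding 46 calendar days to 20 April 2029 gives 5 June 2029, which is the date on which the refund becomes due.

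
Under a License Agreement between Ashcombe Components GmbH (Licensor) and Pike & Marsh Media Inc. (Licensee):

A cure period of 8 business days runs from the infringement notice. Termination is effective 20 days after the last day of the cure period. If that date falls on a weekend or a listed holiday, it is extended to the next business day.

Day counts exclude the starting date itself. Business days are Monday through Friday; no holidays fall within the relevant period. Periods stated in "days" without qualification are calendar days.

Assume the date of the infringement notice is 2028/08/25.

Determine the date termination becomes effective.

2028/09/26

The last day of the cure period: 8 business days after Friday, 2028/08/25, skipping weekends — Aug 28, Aug 29, Aug 30, Aug 31, Sep 1, Sep 4, Sep 5, Sep 6 — lands on Wednesday, 2028/09/06.
The date termination becomes effective: 2028/09/06 + 20 days = 2028/09/26. 2028/09/26 is a Tuesday, so no roll-forward applies.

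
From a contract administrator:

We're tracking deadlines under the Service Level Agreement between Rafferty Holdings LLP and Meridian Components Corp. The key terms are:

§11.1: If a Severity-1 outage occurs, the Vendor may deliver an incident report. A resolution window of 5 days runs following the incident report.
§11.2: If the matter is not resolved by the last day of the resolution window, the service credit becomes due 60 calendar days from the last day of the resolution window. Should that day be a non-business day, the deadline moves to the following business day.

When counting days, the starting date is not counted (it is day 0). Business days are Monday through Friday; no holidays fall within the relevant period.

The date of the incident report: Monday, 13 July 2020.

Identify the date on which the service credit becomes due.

The last day of the resolution window: 13 July 2020 + 5 days = 18 July 2020.
The date on which the service credit becomes due: 60 calendar days after 18 July 2020 is 16 September 2020. 16 September 2020 is a Wednesday, so no roll-forward applies.

16 September 2020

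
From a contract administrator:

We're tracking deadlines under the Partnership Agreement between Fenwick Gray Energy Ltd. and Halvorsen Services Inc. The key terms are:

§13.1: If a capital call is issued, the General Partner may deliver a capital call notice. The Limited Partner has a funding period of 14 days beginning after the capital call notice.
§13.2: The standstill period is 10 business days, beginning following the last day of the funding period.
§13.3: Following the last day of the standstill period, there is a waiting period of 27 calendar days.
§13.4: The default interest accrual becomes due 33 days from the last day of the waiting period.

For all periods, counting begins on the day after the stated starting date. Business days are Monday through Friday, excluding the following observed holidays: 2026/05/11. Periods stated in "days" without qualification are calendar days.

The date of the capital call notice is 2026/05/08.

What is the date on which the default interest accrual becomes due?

2026/08/04

The last day of the funding period: 14 calendar days after 2026/05/08 is 2026/05/22.
The last day of the standstill period: counting 10 business days from Friday, 2026/05/22 (May 25, May 26, May 27, May 28, May 29, Jun 1, Jun 2, Jun 3, Jun 4, Jun 5, skipping weekends) reaches Friday, 2026/06/05.
Adding 27 calendar days to 2026/06/05 gives 2026/07/02, which is the last day of the waiting period.
Adding 33 calendar days to 2026/07/02 gives 2026/08/04, which is the date on which the default interest accrual becomes due.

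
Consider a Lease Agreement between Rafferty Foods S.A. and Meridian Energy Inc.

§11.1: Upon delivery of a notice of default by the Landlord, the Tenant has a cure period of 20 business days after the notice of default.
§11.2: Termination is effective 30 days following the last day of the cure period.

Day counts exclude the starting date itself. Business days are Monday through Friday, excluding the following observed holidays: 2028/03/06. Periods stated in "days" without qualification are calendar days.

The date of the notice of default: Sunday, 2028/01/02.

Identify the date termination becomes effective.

The last day of the cure period: counting 20 business days from Sunday, 2028/01/02 (Jan 3, Jan 4, Jan 5, Jan 6, …, Jan 26, Jan 27, Jan 28, skipping weekends) reaches Friday, 2028/01/28.
The date termination becomes effective: 2028/01/28 + 30 days = 2028/02/27.

2028/02/27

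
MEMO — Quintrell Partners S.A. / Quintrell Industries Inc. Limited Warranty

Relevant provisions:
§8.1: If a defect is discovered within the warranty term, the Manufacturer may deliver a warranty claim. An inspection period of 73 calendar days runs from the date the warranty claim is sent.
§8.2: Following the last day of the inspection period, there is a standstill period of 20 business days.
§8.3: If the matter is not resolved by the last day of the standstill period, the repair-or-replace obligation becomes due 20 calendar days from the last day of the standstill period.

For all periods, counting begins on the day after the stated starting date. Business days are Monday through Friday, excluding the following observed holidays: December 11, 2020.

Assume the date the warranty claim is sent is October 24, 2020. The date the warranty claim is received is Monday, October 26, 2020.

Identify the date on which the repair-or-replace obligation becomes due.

February 22, 2021

Adding 73 calendar days to October 24, 2020 gives January 5, 2021, which is the last day of the inspection period.
The last day of the standstill period: 20 business days after Tuesday, January 5, 2021, skipping weekends — Jan 6, Jan 7, Jan 8, Jan 11, …, Jan 29, Feb 1, Feb 2 — lands on Tuesday, February 2, 2021.
The date on which the repair-or-replace obligation becomes due: 20 calendar days after February 2, 2021 is February 22, 2021.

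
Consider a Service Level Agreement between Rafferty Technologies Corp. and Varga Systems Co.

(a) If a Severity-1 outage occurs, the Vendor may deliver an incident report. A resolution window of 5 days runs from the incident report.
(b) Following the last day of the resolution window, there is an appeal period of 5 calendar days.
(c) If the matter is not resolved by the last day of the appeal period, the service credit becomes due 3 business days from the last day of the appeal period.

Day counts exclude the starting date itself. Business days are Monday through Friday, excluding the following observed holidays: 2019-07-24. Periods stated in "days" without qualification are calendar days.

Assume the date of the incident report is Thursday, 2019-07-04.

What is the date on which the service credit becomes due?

2019-07-17

Adding 5 calendar days to 2019-07-04 gives 2019-07-09, which is the last day of the resolution window.
The last day of the appeal period: 5 calendar days after 2019-07-09 is 2019-07-14.
From Sunday, 2019-07-14, 3 business days (Jul 15, Jul 16, Jul 17, skipping weekends) brings us to Wednesday, 2019-07-17, which is the date on which the service credit becomes due.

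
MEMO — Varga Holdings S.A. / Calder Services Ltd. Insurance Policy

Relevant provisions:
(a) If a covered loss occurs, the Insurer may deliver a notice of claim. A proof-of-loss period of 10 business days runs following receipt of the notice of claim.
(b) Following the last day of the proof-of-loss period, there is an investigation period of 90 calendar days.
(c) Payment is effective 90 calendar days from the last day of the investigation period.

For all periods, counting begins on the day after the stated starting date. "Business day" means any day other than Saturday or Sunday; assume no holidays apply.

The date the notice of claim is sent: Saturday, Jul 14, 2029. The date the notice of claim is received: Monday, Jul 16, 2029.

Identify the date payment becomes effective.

The last day of the proof-of-loss period: counting 10 business days from Monday, Jul 16, 2029 (Jul 17, Jul 18, Jul 19, Jul 20, Jul 23, Jul 24, Jul 25, Jul 26, Jul 27, Jul 30, skipping weekends) reaches Monday, Jul 30, 2029.
The last day of the investigation period: Jul 30, 2029 + 90 days = Oct 28, 2029.
The date payment becomes effective: 90 calendar days after Oct 28, 2029 is Jan 26, 2030.

Jan 26, 2030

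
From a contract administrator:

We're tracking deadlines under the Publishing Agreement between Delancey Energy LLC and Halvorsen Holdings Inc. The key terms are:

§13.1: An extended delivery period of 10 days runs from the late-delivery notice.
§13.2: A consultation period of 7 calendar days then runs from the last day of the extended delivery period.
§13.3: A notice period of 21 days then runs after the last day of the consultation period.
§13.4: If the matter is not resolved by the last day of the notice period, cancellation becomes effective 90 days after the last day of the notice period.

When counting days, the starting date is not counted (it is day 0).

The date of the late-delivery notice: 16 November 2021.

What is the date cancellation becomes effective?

The last day of the extended delivery period: 16 November 2021 + 10 days = 26 November 2021.
The last day of the consultation period: 26 November 2021 + 7 days = 3 December 2021.
Adding 21 calendar days to 3 December 2021 gives 24 December 2021, which is the last day of the notice period.
The date cancellation becomes effective: 24 December 2021 + 90 days = 24 March 2022.

24 March 2022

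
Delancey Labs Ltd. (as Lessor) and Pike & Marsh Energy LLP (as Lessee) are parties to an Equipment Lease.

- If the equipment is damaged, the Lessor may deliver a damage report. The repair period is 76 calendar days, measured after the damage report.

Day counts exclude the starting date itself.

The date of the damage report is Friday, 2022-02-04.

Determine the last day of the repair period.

The last day of the repair period: 76 calendar days after 2022-02-04 is 2022-04-21.

2022-04-21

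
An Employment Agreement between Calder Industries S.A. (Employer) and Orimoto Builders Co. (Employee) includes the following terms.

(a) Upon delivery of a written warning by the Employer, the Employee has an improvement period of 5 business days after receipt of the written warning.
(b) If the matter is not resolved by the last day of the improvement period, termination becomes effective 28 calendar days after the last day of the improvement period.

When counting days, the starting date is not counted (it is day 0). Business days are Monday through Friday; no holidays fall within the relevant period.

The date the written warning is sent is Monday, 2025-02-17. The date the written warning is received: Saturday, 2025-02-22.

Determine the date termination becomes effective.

2025-03-28

The last day of the improvement period: 5 business days after Saturday, 2025-02-22, skipping weekends — Feb 24, Feb 25, Feb 26, Feb 27, Feb 28 — lands on Friday, 2025-02-28.
Adding 28 calendar days to 2025-02-28 gives 2025-03-28, which is the date termination becomes effective.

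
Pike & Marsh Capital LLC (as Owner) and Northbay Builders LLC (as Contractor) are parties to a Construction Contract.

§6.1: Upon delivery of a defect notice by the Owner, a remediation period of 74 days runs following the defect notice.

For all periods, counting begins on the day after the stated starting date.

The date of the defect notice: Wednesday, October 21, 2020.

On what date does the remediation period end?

January 3, 2021

The last day of the remediation period: October 21, 2020 + 74 days = January 3, 2021.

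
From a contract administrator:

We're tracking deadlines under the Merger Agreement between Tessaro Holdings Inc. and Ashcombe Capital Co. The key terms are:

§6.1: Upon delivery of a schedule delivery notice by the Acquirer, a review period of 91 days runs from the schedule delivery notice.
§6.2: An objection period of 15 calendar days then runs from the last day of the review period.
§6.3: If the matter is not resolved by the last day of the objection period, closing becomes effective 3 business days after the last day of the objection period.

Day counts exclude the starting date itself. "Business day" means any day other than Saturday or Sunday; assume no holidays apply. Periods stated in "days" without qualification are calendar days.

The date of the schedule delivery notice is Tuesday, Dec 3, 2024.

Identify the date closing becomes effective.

Adding 91 calendar days to Dec 3, 2024 gives Mar 4, 2025, which is the last day of the review period.
Adding 15 calendar days to Mar 4, 2025 gives Mar 19, 2025, which is the last day of the objection period.
The date closing becomes effective: counting 3 business days from Wednesday, Mar 19, 2025 (Mar 20, Mar 21, Mar 24, skipping weekends) reaches Monday, Mar 24, 2025.

Mar 24, 2025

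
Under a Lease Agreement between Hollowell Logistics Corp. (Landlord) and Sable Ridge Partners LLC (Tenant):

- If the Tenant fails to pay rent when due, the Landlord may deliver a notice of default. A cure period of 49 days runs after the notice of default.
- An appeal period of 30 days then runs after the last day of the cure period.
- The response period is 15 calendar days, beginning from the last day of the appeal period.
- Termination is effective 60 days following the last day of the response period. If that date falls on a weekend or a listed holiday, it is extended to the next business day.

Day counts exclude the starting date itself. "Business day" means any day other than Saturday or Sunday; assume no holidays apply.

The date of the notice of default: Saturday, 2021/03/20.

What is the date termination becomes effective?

2021/08/23

The last day of the cure period: 2021/03/20 + 49 days = 2021/05/08.
The last day of the appeal period: 30 calendar days after 2021/05/08 is 2021/06/07.
Adding 15 calendar days to 2021/06/07 gives 2021/06/22, which is the last day of the response period.
Adding 60 calendar days to 2021/06/22 gives 2021/08/21, which is the date termination becomes effective. That falls on a Saturday, so it rolls to the next business day, Monday, 2021/08/23.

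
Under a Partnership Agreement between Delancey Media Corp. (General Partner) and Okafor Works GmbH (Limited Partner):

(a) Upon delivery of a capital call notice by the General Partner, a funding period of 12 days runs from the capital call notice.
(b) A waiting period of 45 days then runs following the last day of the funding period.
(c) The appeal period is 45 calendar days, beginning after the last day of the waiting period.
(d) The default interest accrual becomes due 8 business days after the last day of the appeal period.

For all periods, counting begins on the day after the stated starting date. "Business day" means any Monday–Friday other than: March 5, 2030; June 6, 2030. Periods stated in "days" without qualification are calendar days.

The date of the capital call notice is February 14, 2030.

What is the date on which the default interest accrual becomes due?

June 7, 2030

Adding 12 calendar days to February 14, 2030 gives February 26, 2030, which is the last day of the funding period.
The last day of the waiting period: February 26, 2030 + 45 days = April 12, 2030.
Adding 45 calendar days to April 12, 2030 gives May 27, 2030, which is the last day of the appeal period.
From Monday, May 27, 2030, 8 business days (May 28, May 29, May 30, May 31, Jun 3, Jun 4, Jun 5, Jun 7, skipping weekends and the listed holiday on Jun 6) brings us to Friday, June 7, 2030, which is the date on which the default interest accrual becomes due.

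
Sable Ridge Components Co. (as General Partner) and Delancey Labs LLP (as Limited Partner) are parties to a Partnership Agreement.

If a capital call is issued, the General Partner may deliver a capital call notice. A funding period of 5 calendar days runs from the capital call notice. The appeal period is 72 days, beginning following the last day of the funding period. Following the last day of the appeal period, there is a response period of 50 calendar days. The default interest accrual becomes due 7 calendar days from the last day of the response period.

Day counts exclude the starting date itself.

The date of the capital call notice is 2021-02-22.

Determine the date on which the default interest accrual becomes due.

The last day of the funding period: 5 calendar days after 2021-02-22 is 2021-02-27.
The last day of the appeal period: 2021-02-27 + 72 days = 2021-05-10.
The last day of the response period: 2021-05-10 + 50 days = 2021-06-29.
The date on which the default interest accrual becomes due: 2021-06-29 + 7 days = 2021-07-06.

2021-07-06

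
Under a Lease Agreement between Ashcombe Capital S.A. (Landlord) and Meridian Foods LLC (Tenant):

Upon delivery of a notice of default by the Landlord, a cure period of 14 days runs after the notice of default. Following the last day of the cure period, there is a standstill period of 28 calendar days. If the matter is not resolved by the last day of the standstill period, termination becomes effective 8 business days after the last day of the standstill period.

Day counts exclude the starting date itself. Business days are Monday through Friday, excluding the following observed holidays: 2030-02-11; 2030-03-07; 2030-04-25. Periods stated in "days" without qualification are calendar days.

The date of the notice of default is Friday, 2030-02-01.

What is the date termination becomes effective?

The last day of the cure period: 2030-02-01 + 14 days = 2030-02-15.
The last day of the standstill period: 28 calendar days after 2030-02-15 is 2030-03-15.
The date termination becomes effective: counting 8 business days from Friday, 2030-03-15 (Mar 18, Mar 19, Mar 20, Mar 21, Mar 22, Mar 25, Mar 26, Mar 27, skipping weekends) reaches Wednesday, 2030-03-27.

2030-03-27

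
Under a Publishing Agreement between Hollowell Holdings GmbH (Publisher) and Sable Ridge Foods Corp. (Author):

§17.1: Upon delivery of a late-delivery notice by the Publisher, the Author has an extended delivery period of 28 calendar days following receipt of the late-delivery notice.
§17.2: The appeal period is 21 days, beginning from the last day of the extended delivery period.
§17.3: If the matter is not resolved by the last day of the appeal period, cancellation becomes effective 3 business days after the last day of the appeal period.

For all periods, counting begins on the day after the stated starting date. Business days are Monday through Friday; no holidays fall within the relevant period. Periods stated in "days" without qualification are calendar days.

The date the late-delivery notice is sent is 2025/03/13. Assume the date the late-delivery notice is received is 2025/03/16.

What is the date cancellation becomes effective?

The last day of the extended delivery period: 2025/03/16 + 28 days = 2025/04/13.
The last day of the appeal period: 2025/04/13 + 21 days = 2025/05/04.
From Sunday, 2025/05/04, 3 business days (May 5, May 6, May 7, skipping weekends) brings us to Wednesday, 2025/05/07, which is the date cancellation becomes effective.

2025/05/07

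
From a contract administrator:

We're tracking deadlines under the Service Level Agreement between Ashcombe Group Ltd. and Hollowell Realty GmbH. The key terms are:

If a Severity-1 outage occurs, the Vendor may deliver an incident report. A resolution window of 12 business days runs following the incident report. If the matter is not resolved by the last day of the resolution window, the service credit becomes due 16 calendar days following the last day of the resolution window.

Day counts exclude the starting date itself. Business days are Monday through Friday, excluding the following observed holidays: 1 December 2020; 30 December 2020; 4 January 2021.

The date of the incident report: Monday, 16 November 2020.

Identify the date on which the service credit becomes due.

The last day of the resolution window: counting 12 business days from Monday, 16 November 2020 (Nov 17, Nov 18, Nov 19, Nov 20, …, Nov 30, Dec 2, Dec 3, skipping weekends and the listed holiday on Dec 1) reaches Thursday, 3 December 2020.
The date on which the service credit becomes due: 3 December 2020 + 16 days = 19 December 2020.

19 December 2020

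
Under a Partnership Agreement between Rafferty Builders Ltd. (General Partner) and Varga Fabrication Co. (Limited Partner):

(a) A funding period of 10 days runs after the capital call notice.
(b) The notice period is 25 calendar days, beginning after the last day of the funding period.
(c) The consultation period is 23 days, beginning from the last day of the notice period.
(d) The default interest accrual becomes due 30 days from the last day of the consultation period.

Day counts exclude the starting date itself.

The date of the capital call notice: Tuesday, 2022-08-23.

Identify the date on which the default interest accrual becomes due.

2022-11-19

Adding 10 calendar days to 2022-08-23 gives 2022-09-02, which is the last day of the funding period.
Adding 25 calendar days to 2022-09-02 gives 2022-09-27, which is the last day of the notice period.
Adding 23 calendar days to 2022-09-27 gives 2022-10-20, which is the last day of the consultation period.
The date on which the default interest accrual becomes due: 30 calendar days after 2022-10-20 is 2022-11-19.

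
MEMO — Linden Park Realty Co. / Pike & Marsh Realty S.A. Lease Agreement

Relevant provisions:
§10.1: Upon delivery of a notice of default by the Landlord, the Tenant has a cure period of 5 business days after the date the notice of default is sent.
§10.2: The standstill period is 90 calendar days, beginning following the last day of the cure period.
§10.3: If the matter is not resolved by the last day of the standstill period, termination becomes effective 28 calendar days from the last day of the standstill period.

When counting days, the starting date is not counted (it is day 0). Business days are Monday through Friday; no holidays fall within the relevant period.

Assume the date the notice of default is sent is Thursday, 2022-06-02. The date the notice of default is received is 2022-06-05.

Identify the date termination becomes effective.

2022-10-05

The last day of the cure period: 5 business days after Thursday, 2022-06-02, skipping weekends — Jun 3, Jun 6, Jun 7, Jun 8, Jun 9 — lands on Thursday, 2022-06-09.
Adding 90 calendar days to 2022-06-09 gives 2022-09-07, which is the last day of the standstill period.
Adding 28 calendar days to 2022-09-07 gives 2022-10-05, which is the date termination becomes effective.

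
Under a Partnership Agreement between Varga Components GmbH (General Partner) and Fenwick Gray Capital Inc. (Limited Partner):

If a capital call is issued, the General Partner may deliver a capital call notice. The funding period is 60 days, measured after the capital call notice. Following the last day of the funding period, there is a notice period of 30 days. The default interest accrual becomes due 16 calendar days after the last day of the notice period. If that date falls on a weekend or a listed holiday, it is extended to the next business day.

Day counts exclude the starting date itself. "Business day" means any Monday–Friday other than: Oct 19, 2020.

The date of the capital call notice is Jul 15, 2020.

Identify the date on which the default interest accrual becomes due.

Oct 29, 2020

Adding 60 calendar days to Jul 15, 2020 gives Sep 13, 2020, which is the last day of the funding period.
The last day of the notice period: Sep 13, 2020 + 30 days = Oct 13, 2020.
The date on which the default interest accrual becomes due: Oct 13, 2020 + 16 days = Oct 29, 2020. Oct 29, 2020 is a Thursday and is not a listed holiday, so no roll-forward applies.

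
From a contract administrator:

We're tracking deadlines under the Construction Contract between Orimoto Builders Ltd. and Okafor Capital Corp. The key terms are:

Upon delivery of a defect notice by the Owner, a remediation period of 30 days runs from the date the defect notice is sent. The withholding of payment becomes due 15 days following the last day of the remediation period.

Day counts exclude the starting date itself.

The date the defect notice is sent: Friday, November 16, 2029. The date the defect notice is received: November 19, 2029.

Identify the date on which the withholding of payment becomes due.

Adding 30 calendar days to November 16, 2029 gives December 16, 2029, which is the last day of the remediation period.
The date on which the withholding of payment becomes due: December 16, 2029 + 15 days = December 31, 2029.

December 31, 2029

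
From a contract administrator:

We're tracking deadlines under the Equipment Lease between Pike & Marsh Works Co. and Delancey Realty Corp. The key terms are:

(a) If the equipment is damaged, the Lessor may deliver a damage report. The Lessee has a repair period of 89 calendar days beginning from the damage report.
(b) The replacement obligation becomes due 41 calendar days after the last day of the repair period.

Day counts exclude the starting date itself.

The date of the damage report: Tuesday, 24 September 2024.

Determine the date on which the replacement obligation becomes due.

1 February 2025

The last day of the repair period: 24 September 2024 + 89 days = 22 December 2024.
The date on which the replacement obligation becomes due: 22 December 2024 + 41 days = 1 February 2025.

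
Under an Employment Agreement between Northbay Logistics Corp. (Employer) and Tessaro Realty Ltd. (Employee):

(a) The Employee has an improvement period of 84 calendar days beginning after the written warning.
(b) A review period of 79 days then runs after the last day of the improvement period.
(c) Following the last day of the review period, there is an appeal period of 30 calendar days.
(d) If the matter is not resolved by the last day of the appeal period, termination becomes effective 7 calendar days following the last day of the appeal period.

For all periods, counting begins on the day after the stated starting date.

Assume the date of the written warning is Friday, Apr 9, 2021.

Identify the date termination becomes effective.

Oct 26, 2021

The last day of the improvement period: 84 calendar days after Apr 9, 2021 is Jul 2, 2021.
Adding 79 calendar days to Jul 2, 2021 gives Sep 19, 2021, which is the last day of the review period.
Adding 30 calendar days to Sep 19, 2021 gives Oct 19, 2021, which is the last day of the appeal period.
The date termination becomes effective: Oct 19, 2021 + 7 days = Oct 26, 2021.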